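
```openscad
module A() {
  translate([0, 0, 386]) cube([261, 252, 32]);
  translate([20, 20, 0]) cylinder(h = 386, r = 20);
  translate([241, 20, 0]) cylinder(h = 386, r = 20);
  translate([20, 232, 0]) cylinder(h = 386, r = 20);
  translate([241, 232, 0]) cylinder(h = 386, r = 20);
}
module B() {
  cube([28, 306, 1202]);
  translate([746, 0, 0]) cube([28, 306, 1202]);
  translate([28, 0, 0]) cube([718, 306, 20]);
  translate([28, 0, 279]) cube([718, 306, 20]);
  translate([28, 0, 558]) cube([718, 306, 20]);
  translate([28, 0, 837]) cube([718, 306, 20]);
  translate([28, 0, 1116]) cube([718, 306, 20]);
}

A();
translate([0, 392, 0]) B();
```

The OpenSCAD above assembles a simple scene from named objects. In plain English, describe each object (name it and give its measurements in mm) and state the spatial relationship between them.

A is a simple wooden stool: a rectangular seat 261 mm (x) by 252 mm (y), 32 mm thick, top face at z = 418 mm, on four round legs, each 40 mm in diameter. The legs rest on z = 0, each leg's axis is inset half a diameter from the nearest pair of seat edges (so the leg's bounding box is flush with the corner).

B is a bookshelf 774 mm wide overall, 306 mm deep and 1202 mm tall. The two sides are 28 mm thick vertical panels. 5 horizontal shelves of 20 mm thickness span between the inner faces of the sides; the lowest shelf sits on the floor and shelves are stacked with a clear vertical gap of 259 mm between each pair.

The bookshelf is on the floor beside the stool on its +y side.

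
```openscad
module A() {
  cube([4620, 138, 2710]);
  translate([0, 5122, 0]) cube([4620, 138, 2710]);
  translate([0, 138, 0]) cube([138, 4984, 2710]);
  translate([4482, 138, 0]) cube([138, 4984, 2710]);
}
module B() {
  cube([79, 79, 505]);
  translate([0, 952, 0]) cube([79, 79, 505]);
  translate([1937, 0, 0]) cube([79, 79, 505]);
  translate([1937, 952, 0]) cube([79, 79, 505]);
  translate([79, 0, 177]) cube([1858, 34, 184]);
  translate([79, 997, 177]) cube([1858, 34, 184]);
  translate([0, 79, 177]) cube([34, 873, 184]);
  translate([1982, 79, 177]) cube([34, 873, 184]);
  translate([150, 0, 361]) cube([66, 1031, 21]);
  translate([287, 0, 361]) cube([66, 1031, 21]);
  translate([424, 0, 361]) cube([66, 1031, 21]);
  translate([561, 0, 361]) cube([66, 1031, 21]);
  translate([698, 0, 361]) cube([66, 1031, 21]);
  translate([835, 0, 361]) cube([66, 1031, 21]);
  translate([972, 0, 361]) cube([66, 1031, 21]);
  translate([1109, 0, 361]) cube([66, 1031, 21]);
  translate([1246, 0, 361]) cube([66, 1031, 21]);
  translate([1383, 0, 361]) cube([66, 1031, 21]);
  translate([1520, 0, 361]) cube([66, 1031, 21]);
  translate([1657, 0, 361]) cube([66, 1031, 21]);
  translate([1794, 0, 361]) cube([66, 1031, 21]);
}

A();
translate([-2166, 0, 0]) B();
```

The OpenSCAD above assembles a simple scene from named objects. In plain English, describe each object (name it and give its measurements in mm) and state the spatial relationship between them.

A is a box-shaped house frame (walls only): outside footprint 4620×5260 mm, wall height 2710 mm, wall thickness 138 mm. The two y-facing walls run the full x-width; the two x-facing walls fit between the inner faces of the y-facing walls.

B is a bed frame 2016 mm long (x) by 1031 mm wide (y). Four 79×79 mm corner posts, 505 mm tall, at the corners of the footprint. Four rails of 34 mm thickness and 184 mm height run between adjacent posts with their undersides at z = 177 mm, their outer faces flush with the outside of the frame (the two x-running rails run between the posts' inner faces; the two y-running rails run between the posts' inner faces). 13 slats, each 66 mm wide (x) and 21 mm thick, lie across the top of the two x-running rails, running the full 1031 mm width of the frame in y; the slats are evenly spaced along x between the inner faces of the end posts with equal gaps (rounded down to the nearest mm) at the −x end and between each pair — any rounding remainder accumulates at the +x end.

The bed frame is on the floor beside the house frame on its −x side.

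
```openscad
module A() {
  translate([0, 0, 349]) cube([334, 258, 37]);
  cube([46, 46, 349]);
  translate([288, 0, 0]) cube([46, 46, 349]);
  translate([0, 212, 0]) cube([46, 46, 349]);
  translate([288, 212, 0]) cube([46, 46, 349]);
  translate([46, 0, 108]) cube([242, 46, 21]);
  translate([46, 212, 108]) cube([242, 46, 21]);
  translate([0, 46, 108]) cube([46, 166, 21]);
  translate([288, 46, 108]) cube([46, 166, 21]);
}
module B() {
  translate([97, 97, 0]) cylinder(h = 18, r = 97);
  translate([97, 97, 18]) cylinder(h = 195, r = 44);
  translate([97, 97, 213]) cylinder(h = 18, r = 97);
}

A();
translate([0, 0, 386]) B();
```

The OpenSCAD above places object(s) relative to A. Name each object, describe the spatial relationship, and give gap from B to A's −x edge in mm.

The spool's min-x is at 0; the stool's min-x is 0; gap = 0 mm.

A is a stool. B is a spool. The spool is on top of the stool. The gap from the spool to the stool's −x edge is 0 mm.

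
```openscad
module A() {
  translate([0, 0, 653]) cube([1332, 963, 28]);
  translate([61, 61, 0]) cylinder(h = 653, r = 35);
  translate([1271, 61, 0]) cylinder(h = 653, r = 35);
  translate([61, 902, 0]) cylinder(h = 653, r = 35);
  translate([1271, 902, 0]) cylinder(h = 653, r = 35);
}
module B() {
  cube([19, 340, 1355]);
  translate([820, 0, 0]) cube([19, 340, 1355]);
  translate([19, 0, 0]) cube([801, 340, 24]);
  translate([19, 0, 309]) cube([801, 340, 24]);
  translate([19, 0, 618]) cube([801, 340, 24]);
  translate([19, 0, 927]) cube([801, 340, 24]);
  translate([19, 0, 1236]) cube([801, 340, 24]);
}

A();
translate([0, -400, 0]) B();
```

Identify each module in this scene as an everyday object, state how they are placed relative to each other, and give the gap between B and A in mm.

A is a table. B is a bookshelf. The bookshelf is on the floor beside the table on its −y side. The gap between the bookshelf and the table is 60 mm.

The bookshelf's nearest face is 60 mm from the table's −y face.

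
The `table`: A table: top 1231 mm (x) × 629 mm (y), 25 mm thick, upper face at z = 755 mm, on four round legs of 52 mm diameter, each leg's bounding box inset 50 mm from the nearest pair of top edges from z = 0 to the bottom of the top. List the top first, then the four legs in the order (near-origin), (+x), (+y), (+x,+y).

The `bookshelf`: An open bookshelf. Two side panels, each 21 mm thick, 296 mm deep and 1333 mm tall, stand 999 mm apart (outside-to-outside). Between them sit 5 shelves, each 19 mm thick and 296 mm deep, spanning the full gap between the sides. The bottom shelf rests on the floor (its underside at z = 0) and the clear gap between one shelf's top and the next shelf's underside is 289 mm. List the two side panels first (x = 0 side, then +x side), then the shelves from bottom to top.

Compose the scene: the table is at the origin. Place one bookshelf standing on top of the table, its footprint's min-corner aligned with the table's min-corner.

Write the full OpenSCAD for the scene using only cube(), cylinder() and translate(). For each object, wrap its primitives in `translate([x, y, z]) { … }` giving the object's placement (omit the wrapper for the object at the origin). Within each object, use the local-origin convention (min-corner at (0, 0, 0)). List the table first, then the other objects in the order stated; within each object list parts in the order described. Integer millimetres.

translate([0, 0, 730]) cube([1231, 629, 25]);
translate([76, 76, 0]) cylinder(h = 730, r = 26);
translate([1155, 76, 0]) cylinder(h = 730, r = 26);
translate([76, 553, 0]) cylinder(h = 730, r = 26);
translate([1155, 553, 0]) cylinder(h = 730, r = 26);
translate([0, 0, 755]) {
  cube([21, 296, 1333]);
  translate([978, 0, 0]) cube([21, 296, 1333]);
  translate([21, 0, 0]) cube([957, 296, 19]);
  translate([21, 0, 308]) cube([957, 296, 19]);
  translate([21, 0, 616]) cube([957, 296, 19]);
  translate([21, 0, 924]) cube([957, 296, 19]);
  translate([21, 0, 1232]) cube([957, 296, 19]);
}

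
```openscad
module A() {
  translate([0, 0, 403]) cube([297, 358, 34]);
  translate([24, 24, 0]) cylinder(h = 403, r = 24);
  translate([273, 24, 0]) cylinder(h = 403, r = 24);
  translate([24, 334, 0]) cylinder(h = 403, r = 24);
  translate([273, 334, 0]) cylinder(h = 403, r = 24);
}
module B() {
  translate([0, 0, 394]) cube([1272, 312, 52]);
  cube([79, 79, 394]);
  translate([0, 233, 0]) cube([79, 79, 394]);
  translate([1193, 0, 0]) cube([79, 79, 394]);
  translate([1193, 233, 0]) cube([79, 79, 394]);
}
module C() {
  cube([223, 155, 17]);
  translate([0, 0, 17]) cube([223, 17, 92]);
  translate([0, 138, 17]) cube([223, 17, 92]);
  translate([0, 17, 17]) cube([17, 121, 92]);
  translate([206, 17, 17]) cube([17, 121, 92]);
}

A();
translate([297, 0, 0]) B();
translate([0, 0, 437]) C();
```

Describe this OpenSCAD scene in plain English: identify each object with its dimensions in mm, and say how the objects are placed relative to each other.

A is a simple wooden stool: a rectangular seat 297 mm (x) by 358 mm (y), 34 mm thick, top face at z = 437 mm, on four round legs, each 48 mm in diameter. The legs rest on z = 0, each leg's axis is inset half a diameter from the nearest pair of seat edges (so the leg's bounding box is flush with the corner).

B is a bench: a 1272×312 mm seat slab, 52 mm thick, top at z = 446 mm, on four 79×79 mm square legs flush with the seat corners and standing on z = 0.

C is an open-topped rectangular box: outside dimensions 223×155×109 mm, with a uniform wall and base thickness of 17 mm. The base is a full 223×155 slab on the floor; four walls sit on top of the base. The front and back walls (the −y and +y sides) span the full width; the two side walls fit between them.

The bench is against the stool's +x side, with their −y faces flush. The open box is on top of the stool.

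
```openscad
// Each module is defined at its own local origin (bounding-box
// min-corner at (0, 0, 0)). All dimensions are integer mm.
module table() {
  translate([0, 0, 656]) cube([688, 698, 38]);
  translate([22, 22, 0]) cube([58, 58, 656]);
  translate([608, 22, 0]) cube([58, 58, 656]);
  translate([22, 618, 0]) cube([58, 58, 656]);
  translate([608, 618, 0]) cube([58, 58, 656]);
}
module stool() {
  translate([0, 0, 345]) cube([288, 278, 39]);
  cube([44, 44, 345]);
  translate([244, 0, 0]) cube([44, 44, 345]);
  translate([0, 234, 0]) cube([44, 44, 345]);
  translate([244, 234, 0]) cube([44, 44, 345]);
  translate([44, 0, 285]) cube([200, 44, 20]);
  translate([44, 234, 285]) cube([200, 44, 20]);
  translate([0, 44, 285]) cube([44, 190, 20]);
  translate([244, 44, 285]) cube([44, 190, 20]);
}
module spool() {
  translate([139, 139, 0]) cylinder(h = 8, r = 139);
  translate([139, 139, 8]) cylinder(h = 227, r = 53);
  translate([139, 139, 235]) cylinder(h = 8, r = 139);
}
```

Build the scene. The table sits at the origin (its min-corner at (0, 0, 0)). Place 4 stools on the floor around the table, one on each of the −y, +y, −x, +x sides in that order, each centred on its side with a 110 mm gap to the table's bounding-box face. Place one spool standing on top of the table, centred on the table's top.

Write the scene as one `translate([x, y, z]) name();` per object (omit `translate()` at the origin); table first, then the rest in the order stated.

table();
translate([200, -388, 0]) stool();
translate([200, 808, 0]) stool();
translate([-398, 210, 0]) stool();
translate([798, 210, 0]) stool();
translate([205, 210, 694]) spool();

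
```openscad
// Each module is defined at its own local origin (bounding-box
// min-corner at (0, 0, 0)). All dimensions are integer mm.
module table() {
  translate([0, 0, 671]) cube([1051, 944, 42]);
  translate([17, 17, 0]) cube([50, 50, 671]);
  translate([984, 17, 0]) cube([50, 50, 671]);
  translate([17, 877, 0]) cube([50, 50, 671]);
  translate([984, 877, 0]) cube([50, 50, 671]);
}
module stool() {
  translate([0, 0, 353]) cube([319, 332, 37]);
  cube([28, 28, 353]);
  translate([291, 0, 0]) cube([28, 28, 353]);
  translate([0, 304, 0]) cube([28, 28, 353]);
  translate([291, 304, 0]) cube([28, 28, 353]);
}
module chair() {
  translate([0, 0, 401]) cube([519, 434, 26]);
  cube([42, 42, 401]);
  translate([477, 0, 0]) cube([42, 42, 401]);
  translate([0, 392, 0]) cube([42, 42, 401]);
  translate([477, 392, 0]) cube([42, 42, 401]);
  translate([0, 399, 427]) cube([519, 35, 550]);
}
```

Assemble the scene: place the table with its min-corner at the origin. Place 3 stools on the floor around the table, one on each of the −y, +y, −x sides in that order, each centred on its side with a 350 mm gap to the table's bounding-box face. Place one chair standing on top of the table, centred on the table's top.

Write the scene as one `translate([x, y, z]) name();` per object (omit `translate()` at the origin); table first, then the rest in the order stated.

table();
translate([366, -682, 0]) stool();
translate([366, 1294, 0]) stool();
translate([-669, 306, 0]) stool();
translate([266, 255, 713]) chair();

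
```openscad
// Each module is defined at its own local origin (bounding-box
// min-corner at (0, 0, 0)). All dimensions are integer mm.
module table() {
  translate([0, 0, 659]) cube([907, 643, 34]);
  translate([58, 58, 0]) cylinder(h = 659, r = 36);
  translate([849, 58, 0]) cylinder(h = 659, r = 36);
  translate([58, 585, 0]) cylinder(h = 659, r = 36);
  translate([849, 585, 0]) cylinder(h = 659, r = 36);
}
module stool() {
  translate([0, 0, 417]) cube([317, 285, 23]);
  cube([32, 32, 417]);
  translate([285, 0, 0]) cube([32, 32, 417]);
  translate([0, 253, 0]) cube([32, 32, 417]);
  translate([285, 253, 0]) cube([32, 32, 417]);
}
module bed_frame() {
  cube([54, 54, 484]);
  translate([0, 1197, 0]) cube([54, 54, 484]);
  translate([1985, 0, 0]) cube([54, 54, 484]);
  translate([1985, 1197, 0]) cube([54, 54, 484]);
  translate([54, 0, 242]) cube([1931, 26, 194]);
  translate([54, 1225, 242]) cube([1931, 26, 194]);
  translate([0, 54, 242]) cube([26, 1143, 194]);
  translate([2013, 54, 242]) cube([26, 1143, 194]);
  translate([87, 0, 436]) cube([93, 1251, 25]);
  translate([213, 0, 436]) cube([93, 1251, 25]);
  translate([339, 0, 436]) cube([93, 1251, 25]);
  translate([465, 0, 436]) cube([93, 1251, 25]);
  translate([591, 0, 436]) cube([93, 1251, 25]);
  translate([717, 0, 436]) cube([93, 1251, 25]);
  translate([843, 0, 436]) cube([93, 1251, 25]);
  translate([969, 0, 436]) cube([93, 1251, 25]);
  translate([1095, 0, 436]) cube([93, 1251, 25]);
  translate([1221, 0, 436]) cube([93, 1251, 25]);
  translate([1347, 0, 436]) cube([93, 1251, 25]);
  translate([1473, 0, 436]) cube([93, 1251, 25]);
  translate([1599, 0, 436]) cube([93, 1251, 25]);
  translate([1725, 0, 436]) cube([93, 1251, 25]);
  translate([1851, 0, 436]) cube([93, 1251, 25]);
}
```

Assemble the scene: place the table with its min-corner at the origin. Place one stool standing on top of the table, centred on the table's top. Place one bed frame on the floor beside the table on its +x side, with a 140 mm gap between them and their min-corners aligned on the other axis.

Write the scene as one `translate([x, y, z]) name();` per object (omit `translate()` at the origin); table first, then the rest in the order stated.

table();
translate([295, 179, 693]) stool();
translate([1047, 0, 0]) bed_frame();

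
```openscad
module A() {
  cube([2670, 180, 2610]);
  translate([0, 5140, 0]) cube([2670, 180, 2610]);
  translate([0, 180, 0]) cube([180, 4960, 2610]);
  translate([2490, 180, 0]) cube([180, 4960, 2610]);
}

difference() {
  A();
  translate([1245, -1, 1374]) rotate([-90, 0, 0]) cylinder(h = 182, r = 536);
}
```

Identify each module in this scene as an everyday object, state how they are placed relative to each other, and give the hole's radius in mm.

A is a house frame. The house frame has a circular hole through its front wall. The hole's radius is 536 mm.

The subtracted cylinder has r = 536 mm.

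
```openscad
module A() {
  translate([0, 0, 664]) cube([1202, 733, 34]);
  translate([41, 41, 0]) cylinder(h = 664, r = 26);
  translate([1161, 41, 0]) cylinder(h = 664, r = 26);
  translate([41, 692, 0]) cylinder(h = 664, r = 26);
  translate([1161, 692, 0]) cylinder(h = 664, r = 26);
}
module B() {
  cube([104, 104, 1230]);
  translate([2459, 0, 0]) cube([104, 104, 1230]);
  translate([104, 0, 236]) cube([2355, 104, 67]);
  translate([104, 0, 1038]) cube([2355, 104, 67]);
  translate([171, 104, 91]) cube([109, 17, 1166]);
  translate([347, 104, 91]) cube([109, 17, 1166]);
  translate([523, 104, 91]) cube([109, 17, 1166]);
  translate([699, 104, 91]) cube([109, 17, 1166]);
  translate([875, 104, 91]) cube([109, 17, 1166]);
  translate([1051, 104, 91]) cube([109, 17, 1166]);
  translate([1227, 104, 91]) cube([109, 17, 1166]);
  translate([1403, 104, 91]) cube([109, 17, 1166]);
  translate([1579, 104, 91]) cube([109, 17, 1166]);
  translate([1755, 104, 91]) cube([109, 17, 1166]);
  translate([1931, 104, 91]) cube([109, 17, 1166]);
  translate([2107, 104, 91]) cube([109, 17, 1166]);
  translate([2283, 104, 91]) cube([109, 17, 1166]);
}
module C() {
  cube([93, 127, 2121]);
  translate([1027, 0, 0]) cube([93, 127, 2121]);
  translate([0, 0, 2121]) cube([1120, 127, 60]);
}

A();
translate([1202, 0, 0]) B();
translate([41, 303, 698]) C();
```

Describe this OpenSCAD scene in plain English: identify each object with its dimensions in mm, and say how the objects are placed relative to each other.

A is a rectangular dining table. The top is 1202×733×34 mm with its upper surface at z = 698 mm. It stands on four round legs of 52 mm diameter, each leg's bounding box inset 15 mm from the nearest pair of top edges, running from the floor to the underside of the top.

B is a fence section. Two 104×104 mm posts, 1230 mm tall, stand on the floor with a clear span of 2355 mm between their inner faces. Two horizontal rails of 104×67 mm section span the gap between the posts with their undersides at z = 236 mm and z = 1038 mm, flush with the posts' −y face. 13 pickets, each 109 mm wide, 17 mm thick and 1166 mm tall, are fixed to the +y face of the rails with their bottoms at z = 91 mm, evenly spaced across the span with equal gaps (rounded down to the nearest mm) at the −x end and between each pair — any rounding remainder accumulates at the +x end.

C is a door frame. The clear opening is 934 mm wide and 2121 mm high. Two 93 mm wide jambs, 127 mm deep, stand either side of the opening from the floor to the top of the opening. A 60 mm thick head sits across the top of both jambs, spanning the full outside width of the frame.

The fence section is against the table's +x side, with their −y faces flush. The door frame is on top of the table, centred.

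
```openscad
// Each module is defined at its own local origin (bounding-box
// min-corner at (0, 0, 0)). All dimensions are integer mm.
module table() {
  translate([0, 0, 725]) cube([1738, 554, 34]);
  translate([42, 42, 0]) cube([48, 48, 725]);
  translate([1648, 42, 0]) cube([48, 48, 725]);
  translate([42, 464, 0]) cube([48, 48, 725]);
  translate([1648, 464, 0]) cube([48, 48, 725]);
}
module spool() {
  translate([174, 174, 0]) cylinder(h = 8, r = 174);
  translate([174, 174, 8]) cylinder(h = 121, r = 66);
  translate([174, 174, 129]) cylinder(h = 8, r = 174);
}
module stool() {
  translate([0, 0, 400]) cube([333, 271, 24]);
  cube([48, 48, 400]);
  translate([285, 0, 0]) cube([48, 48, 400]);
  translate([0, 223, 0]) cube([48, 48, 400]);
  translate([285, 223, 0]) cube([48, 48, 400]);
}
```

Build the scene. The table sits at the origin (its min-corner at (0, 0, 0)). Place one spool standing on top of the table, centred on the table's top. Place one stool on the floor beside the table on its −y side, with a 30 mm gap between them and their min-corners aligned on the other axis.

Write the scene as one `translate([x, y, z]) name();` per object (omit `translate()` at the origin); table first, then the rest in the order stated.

table();
translate([695, 103, 759]) spool();
translate([0, -301, 0]) stool();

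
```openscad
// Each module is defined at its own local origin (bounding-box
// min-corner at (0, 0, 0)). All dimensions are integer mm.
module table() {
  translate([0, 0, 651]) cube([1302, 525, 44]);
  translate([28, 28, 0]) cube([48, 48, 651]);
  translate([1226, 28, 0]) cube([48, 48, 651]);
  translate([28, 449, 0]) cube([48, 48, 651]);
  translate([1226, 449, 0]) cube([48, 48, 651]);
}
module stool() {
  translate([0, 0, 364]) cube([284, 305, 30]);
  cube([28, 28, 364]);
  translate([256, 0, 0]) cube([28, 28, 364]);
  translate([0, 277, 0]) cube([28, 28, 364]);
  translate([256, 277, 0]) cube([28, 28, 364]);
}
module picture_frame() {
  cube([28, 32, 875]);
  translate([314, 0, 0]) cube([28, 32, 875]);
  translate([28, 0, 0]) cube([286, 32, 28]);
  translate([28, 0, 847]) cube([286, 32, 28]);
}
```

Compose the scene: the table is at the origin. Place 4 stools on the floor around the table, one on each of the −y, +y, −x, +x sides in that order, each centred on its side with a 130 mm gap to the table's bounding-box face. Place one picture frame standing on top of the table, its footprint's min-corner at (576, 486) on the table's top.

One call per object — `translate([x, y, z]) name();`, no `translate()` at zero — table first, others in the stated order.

table();
translate([509, -435, 0]) stool();
translate([509, 655, 0]) stool();
translate([-414, 110, 0]) stool();
translate([1432, 110, 0]) stool();
translate([576, 486, 695]) picture_frame();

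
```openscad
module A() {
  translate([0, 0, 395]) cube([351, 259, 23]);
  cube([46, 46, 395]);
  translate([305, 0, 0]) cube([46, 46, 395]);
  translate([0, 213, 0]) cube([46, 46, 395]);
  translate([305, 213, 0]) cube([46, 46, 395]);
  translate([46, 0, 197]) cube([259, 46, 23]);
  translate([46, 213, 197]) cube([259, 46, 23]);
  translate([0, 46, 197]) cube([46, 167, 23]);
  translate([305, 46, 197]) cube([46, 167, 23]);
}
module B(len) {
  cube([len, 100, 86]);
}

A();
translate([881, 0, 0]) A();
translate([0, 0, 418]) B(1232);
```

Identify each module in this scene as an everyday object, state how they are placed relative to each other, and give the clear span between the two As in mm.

A is a stool. B is a beam. A beam spans the tops of two stools. The clear span between the two stools is 530 mm.

Second stool starts at x = 881; first ends at x = 351; clear span = 881 − 351 = 530 mm.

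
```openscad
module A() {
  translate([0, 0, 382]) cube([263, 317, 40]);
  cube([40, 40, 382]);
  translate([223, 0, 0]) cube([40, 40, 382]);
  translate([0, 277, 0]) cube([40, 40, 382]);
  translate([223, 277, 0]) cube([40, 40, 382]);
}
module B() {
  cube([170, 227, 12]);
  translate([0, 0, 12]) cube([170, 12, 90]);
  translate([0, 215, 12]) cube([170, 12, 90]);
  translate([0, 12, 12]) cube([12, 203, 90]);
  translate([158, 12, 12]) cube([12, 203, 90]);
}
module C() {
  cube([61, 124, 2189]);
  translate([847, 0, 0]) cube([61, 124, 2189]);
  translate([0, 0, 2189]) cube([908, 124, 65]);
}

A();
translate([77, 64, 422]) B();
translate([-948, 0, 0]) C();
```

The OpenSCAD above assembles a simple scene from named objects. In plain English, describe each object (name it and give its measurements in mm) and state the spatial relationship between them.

A is a four-legged stool. The seat is a 263×317×40 mm slab whose top surface is at z = 422 mm; four square legs, each 40×40 mm in cross-section, run from the floor (z = 0) to the underside of the seat, each flush with a corner of the seat.

B is an open storage box with external size 170×227×102 mm and wall thickness 12 mm (the base is also 12 mm thick). The base covers the whole footprint; the four walls stand on the base, with the y-facing walls full-width and the x-facing walls fitting between their inner faces.

C is a door frame. The clear opening is 786 mm wide and 2189 mm high. Two 61 mm wide jambs, 124 mm deep, stand either side of the opening from the floor to the top of the opening. A 65 mm thick head sits across the top of both jambs, spanning the full outside width of the frame.

The open box is on top of the stool. The door frame is on the floor beside the stool on its −x side.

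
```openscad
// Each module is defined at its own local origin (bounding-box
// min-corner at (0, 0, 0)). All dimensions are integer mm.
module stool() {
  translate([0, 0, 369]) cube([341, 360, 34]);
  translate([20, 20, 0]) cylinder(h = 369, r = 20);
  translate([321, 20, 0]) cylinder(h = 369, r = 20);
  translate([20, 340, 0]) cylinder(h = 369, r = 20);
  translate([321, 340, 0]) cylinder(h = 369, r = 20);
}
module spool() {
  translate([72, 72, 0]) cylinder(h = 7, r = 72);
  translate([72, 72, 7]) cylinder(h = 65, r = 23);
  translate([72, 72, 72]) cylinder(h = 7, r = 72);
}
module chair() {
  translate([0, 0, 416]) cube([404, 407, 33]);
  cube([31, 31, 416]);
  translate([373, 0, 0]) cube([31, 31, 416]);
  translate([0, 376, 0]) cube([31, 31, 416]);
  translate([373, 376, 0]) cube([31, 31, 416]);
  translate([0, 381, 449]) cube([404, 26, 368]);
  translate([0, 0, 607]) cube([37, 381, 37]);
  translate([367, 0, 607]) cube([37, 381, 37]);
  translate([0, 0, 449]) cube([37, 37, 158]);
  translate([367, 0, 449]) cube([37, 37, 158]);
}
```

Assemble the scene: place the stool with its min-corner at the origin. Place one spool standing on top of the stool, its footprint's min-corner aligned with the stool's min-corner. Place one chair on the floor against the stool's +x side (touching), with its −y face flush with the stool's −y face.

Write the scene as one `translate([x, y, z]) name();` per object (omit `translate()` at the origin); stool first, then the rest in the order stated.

stool();
translate([0, 0, 403]) spool();
translate([341, 0, 0]) chair();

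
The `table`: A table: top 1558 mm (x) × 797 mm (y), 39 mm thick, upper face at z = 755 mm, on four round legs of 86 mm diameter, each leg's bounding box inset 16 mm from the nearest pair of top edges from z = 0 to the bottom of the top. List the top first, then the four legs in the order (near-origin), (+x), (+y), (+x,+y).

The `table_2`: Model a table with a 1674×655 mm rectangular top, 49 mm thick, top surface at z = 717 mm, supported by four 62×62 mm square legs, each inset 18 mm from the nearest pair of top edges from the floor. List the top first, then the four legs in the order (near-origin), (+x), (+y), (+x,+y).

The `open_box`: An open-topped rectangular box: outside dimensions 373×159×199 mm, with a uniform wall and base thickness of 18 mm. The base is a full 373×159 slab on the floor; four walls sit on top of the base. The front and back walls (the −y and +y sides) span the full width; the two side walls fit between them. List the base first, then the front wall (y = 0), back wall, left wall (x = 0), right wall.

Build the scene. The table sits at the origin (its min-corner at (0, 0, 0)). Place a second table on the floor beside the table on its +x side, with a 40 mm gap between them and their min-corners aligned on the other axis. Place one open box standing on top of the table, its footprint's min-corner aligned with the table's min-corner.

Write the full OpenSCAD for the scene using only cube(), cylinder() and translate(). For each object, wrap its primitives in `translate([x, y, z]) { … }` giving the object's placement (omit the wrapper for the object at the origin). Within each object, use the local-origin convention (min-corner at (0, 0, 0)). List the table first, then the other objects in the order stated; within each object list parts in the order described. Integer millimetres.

translate([0, 0, 716]) cube([1558, 797, 39]);
translate([59, 59, 0]) cylinder(h = 716, r = 43);
translate([1499, 59, 0]) cylinder(h = 716, r = 43);
translate([59, 738, 0]) cylinder(h = 716, r = 43);
translate([1499, 738, 0]) cylinder(h = 716, r = 43);
translate([1598, 0, 0]) {
  translate([0, 0, 668]) cube([1674, 655, 49]);
  translate([18, 18, 0]) cube([62, 62, 668]);
  translate([1594, 18, 0]) cube([62, 62, 668]);
  translate([18, 575, 0]) cube([62, 62, 668]);
  translate([1594, 575, 0]) cube([62, 62, 668]);
}
translate([0, 0, 755]) {
  cube([373, 159, 18]);
  translate([0, 0, 18]) cube([373, 18, 181]);
  translate([0, 141, 18]) cube([373, 18, 181]);
  translate([0, 18, 18]) cube([18, 123, 181]);
  translate([355, 18, 18]) cube([18, 123, 181]);
}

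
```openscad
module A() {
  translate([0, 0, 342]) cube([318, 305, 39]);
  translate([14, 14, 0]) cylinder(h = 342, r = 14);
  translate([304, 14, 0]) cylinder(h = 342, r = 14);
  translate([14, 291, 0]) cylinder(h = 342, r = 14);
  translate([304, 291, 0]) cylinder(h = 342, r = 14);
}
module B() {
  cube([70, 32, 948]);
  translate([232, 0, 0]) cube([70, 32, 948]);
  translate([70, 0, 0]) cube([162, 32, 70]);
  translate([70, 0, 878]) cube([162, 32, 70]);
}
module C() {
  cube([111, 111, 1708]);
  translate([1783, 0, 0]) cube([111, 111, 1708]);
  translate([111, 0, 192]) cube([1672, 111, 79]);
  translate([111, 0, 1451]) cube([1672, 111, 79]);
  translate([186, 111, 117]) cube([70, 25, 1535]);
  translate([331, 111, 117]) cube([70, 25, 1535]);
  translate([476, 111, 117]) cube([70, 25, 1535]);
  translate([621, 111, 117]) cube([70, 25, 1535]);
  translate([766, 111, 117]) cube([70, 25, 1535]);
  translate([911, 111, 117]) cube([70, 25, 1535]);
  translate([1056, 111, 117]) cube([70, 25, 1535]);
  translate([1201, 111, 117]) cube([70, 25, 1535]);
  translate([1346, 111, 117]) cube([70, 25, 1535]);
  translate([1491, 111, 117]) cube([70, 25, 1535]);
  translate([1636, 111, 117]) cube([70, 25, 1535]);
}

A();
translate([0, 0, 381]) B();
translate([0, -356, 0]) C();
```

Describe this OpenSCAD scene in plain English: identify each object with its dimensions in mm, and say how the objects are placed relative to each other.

A is a four-legged stool. The seat is 318×305 mm, 39 mm thick, top at z = 381 mm. It stands on four round legs, each 28 mm in diameter, from z = 0 to the seat underside, each leg's axis is inset half a diameter from the nearest pair of seat edges (so the leg's bounding box is flush with the corner).

B is a rectangular picture frame lying in the x–z plane (depth along y). The opening is 162 mm wide (x) by 808 mm tall (z), surrounded by a border 70 mm wide on all four sides. The frame is 32 mm deep and is made of two full-height vertical stiles with two horizontal rails fitted between them.

C is a fence section. Two 111×111 mm posts, 1708 mm tall, stand on the floor with a clear span of 1672 mm between their inner faces. Two horizontal rails of 111×79 mm section span the gap between the posts with their undersides at z = 192 mm and z = 1451 mm, flush with the posts' −y face. 11 pickets, each 70 mm wide, 25 mm thick and 1535 mm tall, are fixed to the +y face of the rails with their bottoms at z = 117 mm, evenly spaced across the span with equal gaps (rounded down to the nearest mm) at the −x end and between each pair — any rounding remainder accumulates at the +x end.

The picture frame is on top of the stool. The fence section is on the floor beside the stool on its −y side.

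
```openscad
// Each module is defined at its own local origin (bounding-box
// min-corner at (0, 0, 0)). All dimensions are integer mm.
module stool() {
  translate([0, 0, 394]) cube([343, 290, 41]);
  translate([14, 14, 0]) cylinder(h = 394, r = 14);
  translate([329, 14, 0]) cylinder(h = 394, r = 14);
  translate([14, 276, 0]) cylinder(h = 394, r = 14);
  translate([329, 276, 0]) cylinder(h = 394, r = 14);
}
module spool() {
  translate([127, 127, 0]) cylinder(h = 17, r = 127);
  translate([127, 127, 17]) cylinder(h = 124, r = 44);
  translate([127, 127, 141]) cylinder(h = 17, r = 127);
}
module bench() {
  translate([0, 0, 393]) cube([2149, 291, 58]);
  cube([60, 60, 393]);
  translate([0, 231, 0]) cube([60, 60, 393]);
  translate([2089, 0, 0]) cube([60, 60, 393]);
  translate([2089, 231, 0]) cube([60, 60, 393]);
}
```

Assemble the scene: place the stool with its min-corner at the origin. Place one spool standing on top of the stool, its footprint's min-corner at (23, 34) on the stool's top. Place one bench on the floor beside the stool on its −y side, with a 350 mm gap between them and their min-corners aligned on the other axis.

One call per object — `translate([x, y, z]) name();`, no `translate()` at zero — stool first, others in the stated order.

stool();
translate([23, 34, 435]) spool();
translate([0, -641, 0]) bench();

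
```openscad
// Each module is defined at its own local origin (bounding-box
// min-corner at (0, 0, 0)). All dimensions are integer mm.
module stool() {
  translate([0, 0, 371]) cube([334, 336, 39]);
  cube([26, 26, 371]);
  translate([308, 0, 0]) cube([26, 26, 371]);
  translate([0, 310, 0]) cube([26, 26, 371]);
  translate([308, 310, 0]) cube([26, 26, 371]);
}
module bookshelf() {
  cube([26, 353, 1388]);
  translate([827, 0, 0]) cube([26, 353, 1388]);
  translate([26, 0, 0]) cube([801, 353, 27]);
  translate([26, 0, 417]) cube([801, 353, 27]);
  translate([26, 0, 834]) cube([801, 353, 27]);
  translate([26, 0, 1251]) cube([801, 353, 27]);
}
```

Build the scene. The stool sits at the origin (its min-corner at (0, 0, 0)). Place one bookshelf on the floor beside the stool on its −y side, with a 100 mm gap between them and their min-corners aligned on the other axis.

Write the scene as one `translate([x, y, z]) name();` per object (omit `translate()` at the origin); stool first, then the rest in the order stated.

stool();
translate([0, -453, 0]) bookshelf();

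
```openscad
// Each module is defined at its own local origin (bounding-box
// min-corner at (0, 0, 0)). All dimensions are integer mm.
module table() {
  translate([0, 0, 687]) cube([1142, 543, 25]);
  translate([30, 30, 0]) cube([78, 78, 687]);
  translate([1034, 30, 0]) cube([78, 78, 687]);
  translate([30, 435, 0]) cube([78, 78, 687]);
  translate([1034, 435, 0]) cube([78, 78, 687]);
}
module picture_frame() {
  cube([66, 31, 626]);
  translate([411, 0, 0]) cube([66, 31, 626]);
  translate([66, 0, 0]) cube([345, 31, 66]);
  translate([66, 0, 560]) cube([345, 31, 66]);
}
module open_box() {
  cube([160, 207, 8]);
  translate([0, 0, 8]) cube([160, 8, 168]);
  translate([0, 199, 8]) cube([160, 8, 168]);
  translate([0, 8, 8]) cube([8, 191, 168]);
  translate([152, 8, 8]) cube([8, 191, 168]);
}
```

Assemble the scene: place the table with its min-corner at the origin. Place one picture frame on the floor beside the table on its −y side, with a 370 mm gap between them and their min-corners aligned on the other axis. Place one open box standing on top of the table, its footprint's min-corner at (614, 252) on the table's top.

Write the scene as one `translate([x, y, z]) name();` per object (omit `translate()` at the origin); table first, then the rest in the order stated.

table();
translate([0, -401, 0]) picture_frame();
translate([614, 252, 712]) open_box();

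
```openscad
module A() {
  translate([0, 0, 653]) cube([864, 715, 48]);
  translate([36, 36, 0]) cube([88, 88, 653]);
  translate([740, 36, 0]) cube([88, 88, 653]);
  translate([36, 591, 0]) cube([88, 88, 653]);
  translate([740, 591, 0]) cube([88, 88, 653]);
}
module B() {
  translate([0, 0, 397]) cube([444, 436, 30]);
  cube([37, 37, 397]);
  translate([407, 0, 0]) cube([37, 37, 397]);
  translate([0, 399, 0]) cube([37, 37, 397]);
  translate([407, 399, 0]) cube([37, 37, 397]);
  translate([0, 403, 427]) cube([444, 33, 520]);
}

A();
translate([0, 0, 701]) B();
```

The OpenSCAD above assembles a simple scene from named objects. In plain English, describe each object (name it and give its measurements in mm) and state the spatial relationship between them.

A is a table: top 864 mm (x) × 715 mm (y), 48 mm thick, upper face at z = 701 mm, on four 88×88 mm square legs, each inset 36 mm from the nearest pair of top edges, running from z = 0 to the bottom of the top.

B is a chair. The seat is a 444×436×30 mm slab with its top at z = 427 mm, on four 37×37 mm corner legs (flush with the seat edges, standing on z = 0). A flat backrest 33 mm thick, 520 mm tall, spans the full seat width and rises from the seat top along its +y edge, rear face flush with the rear of the seat.

The chair is on top of the table.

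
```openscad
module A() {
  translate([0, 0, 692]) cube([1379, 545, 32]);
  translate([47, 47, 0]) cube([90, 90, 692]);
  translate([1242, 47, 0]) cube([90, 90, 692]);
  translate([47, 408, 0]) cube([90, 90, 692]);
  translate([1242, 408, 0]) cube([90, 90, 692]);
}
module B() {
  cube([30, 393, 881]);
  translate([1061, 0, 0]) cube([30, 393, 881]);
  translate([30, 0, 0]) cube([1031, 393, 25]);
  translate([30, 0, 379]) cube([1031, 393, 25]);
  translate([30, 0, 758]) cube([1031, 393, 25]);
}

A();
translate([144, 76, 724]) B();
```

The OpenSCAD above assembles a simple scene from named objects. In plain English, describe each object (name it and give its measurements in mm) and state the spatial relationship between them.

A is a table with a 1379×545 mm rectangular top, 32 mm thick, top surface at z = 724 mm, supported by four 90×90 mm square legs, each inset 47 mm from the nearest pair of top edges, running from the floor.

B is a bookshelf 1091 mm wide overall, 393 mm deep and 881 mm tall. The two sides are 30 mm thick vertical panels. 3 horizontal shelves of 25 mm thickness span between the inner faces of the sides; the lowest shelf sits on the floor and shelves are stacked with a clear vertical gap of 354 mm between each pair.

The bookshelf is on top of the table, centred.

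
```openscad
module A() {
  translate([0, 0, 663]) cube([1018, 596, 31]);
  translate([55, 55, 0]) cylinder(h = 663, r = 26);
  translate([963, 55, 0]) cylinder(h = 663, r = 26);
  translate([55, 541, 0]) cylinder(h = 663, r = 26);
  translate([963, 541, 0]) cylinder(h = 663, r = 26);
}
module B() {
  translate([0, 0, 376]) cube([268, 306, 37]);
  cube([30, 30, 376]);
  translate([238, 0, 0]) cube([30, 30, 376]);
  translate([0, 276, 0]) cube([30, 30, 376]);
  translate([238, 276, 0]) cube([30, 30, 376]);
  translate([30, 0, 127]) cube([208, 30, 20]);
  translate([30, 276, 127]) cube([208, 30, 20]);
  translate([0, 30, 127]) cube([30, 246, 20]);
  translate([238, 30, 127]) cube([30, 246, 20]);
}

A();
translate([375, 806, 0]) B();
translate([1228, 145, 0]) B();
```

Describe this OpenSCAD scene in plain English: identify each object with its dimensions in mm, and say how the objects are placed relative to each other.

A is a table: top 1018 mm (x) × 596 mm (y), 31 mm thick, upper face at z = 694 mm, on four round legs of 52 mm diameter, each leg's bounding box inset 29 mm from the nearest pair of top edges, running from z = 0 to the bottom of the top.

B is a four-legged stool. The seat is 268×306 mm, 37 mm thick, top at z = 413 mm. It stands on four square legs, each 30×30 mm in cross-section, from z = 0 to the seat underside, each flush with a corner of the seat. Four stretchers, 30 mm wide and 20 mm tall, connect adjacent legs with their undersides at z = 127 mm, each running between the inner faces of the legs it joins and aligned with the legs' outer faces on the other axis.

Two stools sit around the table at the +y, +x sides.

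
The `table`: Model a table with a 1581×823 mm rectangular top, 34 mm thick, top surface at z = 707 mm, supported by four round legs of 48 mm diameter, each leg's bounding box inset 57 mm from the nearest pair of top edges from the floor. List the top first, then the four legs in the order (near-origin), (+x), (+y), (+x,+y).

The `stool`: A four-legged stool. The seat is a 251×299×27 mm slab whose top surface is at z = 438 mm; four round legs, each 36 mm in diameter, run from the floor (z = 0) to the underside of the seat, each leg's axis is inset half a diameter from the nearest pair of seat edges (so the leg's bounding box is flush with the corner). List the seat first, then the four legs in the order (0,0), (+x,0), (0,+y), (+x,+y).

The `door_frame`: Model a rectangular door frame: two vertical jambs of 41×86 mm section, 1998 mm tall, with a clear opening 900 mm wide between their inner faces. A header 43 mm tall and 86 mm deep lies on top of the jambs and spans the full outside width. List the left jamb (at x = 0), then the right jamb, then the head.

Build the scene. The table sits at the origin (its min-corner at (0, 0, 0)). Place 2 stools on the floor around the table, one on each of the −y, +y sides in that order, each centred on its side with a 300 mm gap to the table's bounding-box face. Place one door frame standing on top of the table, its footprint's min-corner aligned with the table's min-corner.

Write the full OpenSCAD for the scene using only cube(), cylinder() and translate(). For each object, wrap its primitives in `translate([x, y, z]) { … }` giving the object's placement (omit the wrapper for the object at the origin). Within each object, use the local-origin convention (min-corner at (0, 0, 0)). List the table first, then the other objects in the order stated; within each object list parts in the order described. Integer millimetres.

translate([0, 0, 673]) cube([1581, 823, 34]);
translate([81, 81, 0]) cylinder(h = 673, r = 24);
translate([1500, 81, 0]) cylinder(h = 673, r = 24);
translate([81, 742, 0]) cylinder(h = 673, r = 24);
translate([1500, 742, 0]) cylinder(h = 673, r = 24);
translate([665, -599, 0]) {
  translate([0, 0, 411]) cube([251, 299, 27]);
  translate([18, 18, 0]) cylinder(h = 411, r = 18);
  translate([233, 18, 0]) cylinder(h = 411, r = 18);
  translate([18, 281, 0]) cylinder(h = 411, r = 18);
  translate([233, 281, 0]) cylinder(h = 411, r = 18);
}
translate([665, 1123, 0]) {
  translate([0, 0, 411]) cube([251, 299, 27]);
  translate([18, 18, 0]) cylinder(h = 411, r = 18);
  translate([233, 18, 0]) cylinder(h = 411, r = 18);
  translate([18, 281, 0]) cylinder(h = 411, r = 18);
  translate([233, 281, 0]) cylinder(h = 411, r = 18);
}
translate([0, 0, 707]) {
  cube([41, 86, 1998]);
  translate([941, 0, 0]) cube([41, 86, 1998]);
  translate([0, 0, 1998]) cube([982, 86, 43]);
}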